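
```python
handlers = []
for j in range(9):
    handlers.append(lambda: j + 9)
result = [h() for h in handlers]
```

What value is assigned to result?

Step 1: All lambdas capture j by reference. After the loop, j = 8.
Step 2: Each call returns 8 + 9 = 17.
Step 3: result = [17, 17, 17, 17, 17, 17, 17, 17, 17]

The answer is [17, 17, 17, 17, 17, 17, 17, 17, 17].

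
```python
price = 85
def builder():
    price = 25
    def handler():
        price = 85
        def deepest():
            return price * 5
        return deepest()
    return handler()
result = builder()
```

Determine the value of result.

Step 1: deepest() looks up price through LEGB: not local, finds price = 85 in enclosing handler().
Step 2: Returns 85 * 5 = 425.
Step 3: result = 425

The answer is 425.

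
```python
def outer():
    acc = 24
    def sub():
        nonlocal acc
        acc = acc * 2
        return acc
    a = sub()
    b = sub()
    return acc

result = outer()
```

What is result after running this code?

Step 1: acc starts at 24.
Step 2: First sub(): acc = 24 * 2 = 48.
Step 3: Second sub(): acc = 48 * 2 = 96.
Step 4: result = 96

The answer is 96.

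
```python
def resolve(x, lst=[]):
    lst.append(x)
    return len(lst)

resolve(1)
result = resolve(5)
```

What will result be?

Step 1: Mutable default list persists between calls.
Step 2: First call: lst = [1], len = 1. Second call: lst = [1, 5], len = 2.
Step 3: result = 2

The answer is 2.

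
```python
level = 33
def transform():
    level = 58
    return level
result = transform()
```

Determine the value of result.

Step 1: Global level = 33.
Step 2: transform() creates local level = 58, shadowing the global.
Step 3: Returns local level = 58. result = 58

The answer is 58.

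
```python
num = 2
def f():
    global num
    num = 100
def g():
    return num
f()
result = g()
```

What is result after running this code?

Step 1: num = 2.
Step 2: f() sets global num = 100.
Step 3: g() reads global num = 100. result = 100

The answer is 100.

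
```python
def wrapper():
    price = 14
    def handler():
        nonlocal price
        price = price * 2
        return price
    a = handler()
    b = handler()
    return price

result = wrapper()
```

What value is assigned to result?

Step 1: price starts at 14.
Step 2: First handler(): price = 14 * 2 = 28.
Step 3: Second handler(): price = 28 * 2 = 56.
Step 4: result = 56

The answer is 56.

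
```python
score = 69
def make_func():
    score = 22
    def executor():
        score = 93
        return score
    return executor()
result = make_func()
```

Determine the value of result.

Step 1: Three scopes define score: global (69), make_func (22), executor (93).
Step 2: executor() has its own local score = 93, which shadows both enclosing and global.
Step 3: result = 93 (local wins in LEGB)

The answer is 93.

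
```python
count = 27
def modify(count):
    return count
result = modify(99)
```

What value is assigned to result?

Step 1: Global count = 27.
Step 2: modify(99) takes parameter count = 99, which shadows the global.
Step 3: result = 99

The answer is 99.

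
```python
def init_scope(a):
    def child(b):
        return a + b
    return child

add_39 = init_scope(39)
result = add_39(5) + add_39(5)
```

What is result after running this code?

Step 1: add_39 captures a = 39.
Step 2: add_39(5) = 39 + 5 = 44, called twice.
Step 3: result = 44 + 44 = 88

The answer is 88.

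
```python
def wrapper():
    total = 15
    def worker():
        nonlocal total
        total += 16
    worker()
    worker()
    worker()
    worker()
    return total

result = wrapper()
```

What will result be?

Step 1: total starts at 15.
Step 2: worker() is called 4 times, each adding 16.
Step 3: total = 15 + 16 * 4 = 79

The answer is 79.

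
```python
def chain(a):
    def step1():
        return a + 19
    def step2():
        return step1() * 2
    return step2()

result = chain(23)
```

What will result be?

Step 1: chain(23) captures a = 23.
Step 2: step2() calls step1() which returns 23 + 19 = 42.
Step 3: step2() returns 42 * 2 = 84

The answer is 84.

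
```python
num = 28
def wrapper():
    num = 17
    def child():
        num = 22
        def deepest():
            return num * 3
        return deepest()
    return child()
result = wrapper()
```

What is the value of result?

Step 1: deepest() looks up num through LEGB: not local, finds num = 22 in enclosing child().
Step 2: Returns 22 * 3 = 66.
Step 3: result = 66

The answer is 66.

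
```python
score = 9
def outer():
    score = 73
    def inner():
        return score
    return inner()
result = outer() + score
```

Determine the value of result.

Step 1: Global score = 9. outer() shadows with score = 73.
Step 2: inner() returns enclosing score = 73. outer() = 73.
Step 3: result = 73 + global score (9) = 82

The answer is 82.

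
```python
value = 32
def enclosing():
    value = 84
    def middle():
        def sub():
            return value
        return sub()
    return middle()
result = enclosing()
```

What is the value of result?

Step 1: enclosing() defines value = 84. middle() and sub() have no local value.
Step 2: sub() checks local (none), enclosing middle() (none), enclosing enclosing() and finds value = 84.
Step 3: result = 84

The answer is 84.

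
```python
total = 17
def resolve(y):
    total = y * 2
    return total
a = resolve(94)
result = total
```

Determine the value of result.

Step 1: Global total = 17.
Step 2: resolve(94) creates local total = 94 * 2 = 188.
Step 3: Global total unchanged because no global keyword. result = 17

The answer is 17.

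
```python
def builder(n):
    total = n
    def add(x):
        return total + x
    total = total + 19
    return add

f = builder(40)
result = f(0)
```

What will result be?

Step 1: builder(40) sets total = 40, then total = 40 + 19 = 59.
Step 2: Closures capture by reference, so add sees total = 59.
Step 3: f(0) returns 59 + 0 = 59

The answer is 59.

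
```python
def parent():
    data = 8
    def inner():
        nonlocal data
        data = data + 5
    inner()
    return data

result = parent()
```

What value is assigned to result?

Step 1: parent() sets data = 8.
Step 2: inner() uses nonlocal to modify data in parent's scope: data = 8 + 5 = 13.
Step 3: parent() returns the modified data = 13

The answer is 13.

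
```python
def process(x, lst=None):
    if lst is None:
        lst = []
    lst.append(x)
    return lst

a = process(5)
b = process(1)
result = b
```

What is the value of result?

Step 1: None default with guard creates a NEW list each call.
Step 2: a = [5] (fresh list). b = [1] (another fresh list).
Step 3: result = [1] (this is the fix for mutable default)

The answer is [1].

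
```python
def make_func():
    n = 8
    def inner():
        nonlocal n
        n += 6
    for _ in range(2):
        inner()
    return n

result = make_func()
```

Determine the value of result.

Step 1: n = 8.
Step 2: inner() is called 2 times in a loop, each adding 6 via nonlocal.
Step 3: n = 8 + 6 * 2 = 20

The answer is 20.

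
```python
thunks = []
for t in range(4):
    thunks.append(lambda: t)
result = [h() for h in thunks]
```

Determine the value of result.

Step 1: All 4 lambdas share the same variable t.
Step 2: After the loop, t = 3.
Step 3: Each call returns 3. result = [3, 3, 3, 3]

The answer is [3, 3, 3, 3].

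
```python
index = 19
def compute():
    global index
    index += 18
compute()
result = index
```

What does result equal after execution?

Step 1: index = 19 globally.
Step 2: compute() modifies global index: index += 18 = 37.
Step 3: result = 37

The answer is 37.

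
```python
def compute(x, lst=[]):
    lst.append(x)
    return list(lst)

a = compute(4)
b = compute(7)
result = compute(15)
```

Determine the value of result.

Step 1: Default list is shared. list() creates copies for return values.
Step 2: Internal list grows: [4] -> [4, 7] -> [4, 7, 15].
Step 3: result = [4, 7, 15]

The answer is [4, 7, 15].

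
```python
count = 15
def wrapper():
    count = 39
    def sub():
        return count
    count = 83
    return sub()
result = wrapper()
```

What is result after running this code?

Step 1: wrapper() sets count = 39, then later count = 83.
Step 2: sub() is called after count is reassigned to 83. Closures capture variables by reference, not by value.
Step 3: result = 83

The answer is 83.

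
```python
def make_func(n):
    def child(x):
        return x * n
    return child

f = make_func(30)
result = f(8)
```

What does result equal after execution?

Step 1: make_func(30) creates a closure capturing n = 30.
Step 2: f(8) computes 8 * 30 = 240.
Step 3: result = 240

The answer is 240.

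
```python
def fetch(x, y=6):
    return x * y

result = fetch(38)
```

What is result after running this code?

Step 1: fetch(38) uses default y = 6.
Step 2: Returns 38 * 6 = 228.
Step 3: result = 228

The answer is 228.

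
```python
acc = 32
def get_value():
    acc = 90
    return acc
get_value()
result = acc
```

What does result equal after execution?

Step 1: Global acc = 32.
Step 2: get_value() creates local acc = 90 (shadow, not modification).
Step 3: After get_value() returns, global acc is unchanged. result = 32

The answer is 32.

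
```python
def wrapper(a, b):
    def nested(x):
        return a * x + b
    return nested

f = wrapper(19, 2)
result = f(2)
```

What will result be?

Step 1: wrapper(19, 2) captures a = 19, b = 2.
Step 2: f(2) computes 19 * 2 + 2 = 40.
Step 3: result = 40

The answer is 40.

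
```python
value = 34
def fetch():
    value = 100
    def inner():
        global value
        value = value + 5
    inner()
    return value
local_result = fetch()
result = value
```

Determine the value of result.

Step 1: Global value = 34. fetch() creates local value = 100.
Step 2: inner() declares global value and adds 5: global value = 34 + 5 = 39.
Step 3: fetch() returns its local value = 100 (unaffected by inner).
Step 4: result = global value = 39

The answer is 39.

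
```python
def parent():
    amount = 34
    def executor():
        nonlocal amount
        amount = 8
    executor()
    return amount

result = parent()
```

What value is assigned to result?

Step 1: parent() sets amount = 34.
Step 2: executor() uses nonlocal to reassign amount = 8.
Step 3: result = 8

The answer is 8.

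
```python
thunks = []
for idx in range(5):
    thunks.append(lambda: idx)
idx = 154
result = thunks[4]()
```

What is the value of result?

Step 1: Lambdas capture the variable idx by reference, not by value.
Step 2: After the loop, idx is reassigned to 154.
Step 3: thunks[4]() looks up the current idx = 154. result = 154

The answer is 154.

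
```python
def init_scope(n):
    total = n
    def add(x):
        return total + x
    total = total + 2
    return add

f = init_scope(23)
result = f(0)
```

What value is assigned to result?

Step 1: init_scope(23) sets total = 23, then total = 23 + 2 = 25.
Step 2: Closures capture by reference, so add sees total = 25.
Step 3: f(0) returns 25 + 0 = 25

The answer is 25.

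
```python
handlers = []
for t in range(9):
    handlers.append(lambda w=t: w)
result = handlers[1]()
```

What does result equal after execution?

Step 1: Default argument w=t captures t's value at each iteration.
Step 2: handlers[1] captured w = 1 when t was 1.
Step 3: result = 1

The answer is 1.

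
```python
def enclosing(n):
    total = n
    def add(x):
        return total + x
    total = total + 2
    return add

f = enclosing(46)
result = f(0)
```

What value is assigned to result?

Step 1: enclosing(46) sets total = 46, then total = 46 + 2 = 48.
Step 2: Closures capture by reference, so add sees total = 48.
Step 3: f(0) returns 48 + 0 = 48

The answer is 48.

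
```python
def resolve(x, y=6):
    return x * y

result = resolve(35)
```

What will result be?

Step 1: resolve(35) uses default y = 6.
Step 2: Returns 35 * 6 = 210.
Step 3: result = 210

The answer is 210.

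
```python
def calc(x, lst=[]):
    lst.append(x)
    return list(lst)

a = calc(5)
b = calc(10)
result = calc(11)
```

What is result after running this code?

Step 1: Default list is shared. list() creates copies for return values.
Step 2: Internal list grows: [5] -> [5, 10] -> [5, 10, 11].
Step 3: result = [5, 10, 11]

The answer is [5, 10, 11].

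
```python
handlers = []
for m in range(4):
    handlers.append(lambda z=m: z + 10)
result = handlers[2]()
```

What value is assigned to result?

Step 1: Default argument z=m captures m's value at definition time.
Step 2: handlers[2] was defined when m = 2, so z defaults to 2.
Step 3: result = 2 + 10 = 12 (default arg fixes the late binding issue)

The answer is 12.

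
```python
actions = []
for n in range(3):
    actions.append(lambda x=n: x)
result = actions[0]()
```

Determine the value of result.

Step 1: Default argument x=n captures n's value at each iteration.
Step 2: actions[0] captured x = 0 when n was 0.
Step 3: result = 0

The answer is 0.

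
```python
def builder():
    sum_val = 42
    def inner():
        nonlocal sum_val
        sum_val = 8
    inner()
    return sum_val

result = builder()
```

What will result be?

Step 1: builder() sets sum_val = 42.
Step 2: inner() uses nonlocal to reassign sum_val = 8.
Step 3: result = 8

The answer is 8.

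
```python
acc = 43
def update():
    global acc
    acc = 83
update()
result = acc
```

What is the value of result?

Step 1: acc = 43 globally.
Step 2: update() declares global acc and sets it to 83.
Step 3: After update(), global acc = 83. result = 83

The answer is 83.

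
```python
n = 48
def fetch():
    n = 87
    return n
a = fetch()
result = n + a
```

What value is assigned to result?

Step 1: Global n = 48. fetch() returns local n = 87.
Step 2: a = 87. Global n still = 48.
Step 3: result = 48 + 87 = 135

The answer is 135.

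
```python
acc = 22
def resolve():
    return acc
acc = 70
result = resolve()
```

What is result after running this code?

Step 1: acc is first set to 22, then reassigned to 70.
Step 2: resolve() is called after the reassignment, so it looks up the current global acc = 70.
Step 3: result = 70

The answer is 70.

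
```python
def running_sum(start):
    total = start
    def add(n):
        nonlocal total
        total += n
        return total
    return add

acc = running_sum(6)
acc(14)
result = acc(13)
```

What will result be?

Step 1: running_sum(6) creates closure with total = 6.
Step 2: First acc(14): total = 6 + 14 = 20.
Step 3: Second acc(13): total = 20 + 13 = 33. result = 33

The answer is 33.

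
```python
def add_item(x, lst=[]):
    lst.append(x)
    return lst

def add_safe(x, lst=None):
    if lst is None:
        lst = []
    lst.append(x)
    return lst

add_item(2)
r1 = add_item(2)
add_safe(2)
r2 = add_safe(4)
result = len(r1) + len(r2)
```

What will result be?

Step 1: add_item shares mutable default: after 2 calls, lst = [2, 2], len = 2.
Step 2: add_safe creates fresh list each time: r2 = [4], len = 1.
Step 3: result = 2 + 1 = 3

The answer is 3.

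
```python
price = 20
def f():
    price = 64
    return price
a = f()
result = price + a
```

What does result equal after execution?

Step 1: Global price = 20. f() returns local price = 64.
Step 2: a = 64. Global price still = 20.
Step 3: result = 20 + 64 = 84

The answer is 84.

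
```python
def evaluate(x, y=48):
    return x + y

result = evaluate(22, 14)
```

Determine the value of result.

Step 1: evaluate(22, 14) overrides default y with 14.
Step 2: Returns 22 + 14 = 36.
Step 3: result = 36

The answer is 36.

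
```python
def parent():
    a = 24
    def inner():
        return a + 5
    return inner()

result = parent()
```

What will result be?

Step 1: parent() defines a = 24.
Step 2: inner() reads a = 24 from enclosing scope, returns 24 + 5 = 29.
Step 3: result = 29

The answer is 29.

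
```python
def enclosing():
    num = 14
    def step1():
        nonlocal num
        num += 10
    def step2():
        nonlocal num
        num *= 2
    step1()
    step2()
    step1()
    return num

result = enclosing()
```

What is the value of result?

Step 1: num = 14.
Step 2: step1(): num = 14 + 10 = 24.
Step 3: step2(): num = 24 * 2 = 48.
Step 4: step1(): num = 48 + 10 = 58. result = 58

The answer is 58.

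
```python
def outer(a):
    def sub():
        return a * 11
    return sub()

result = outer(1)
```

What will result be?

Step 1: outer(1) binds parameter a = 1.
Step 2: sub() accesses a = 1 from enclosing scope.
Step 3: result = 1 * 11 = 11

The answer is 11.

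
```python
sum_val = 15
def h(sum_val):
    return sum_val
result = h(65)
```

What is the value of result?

Step 1: Global sum_val = 15.
Step 2: h(65) takes parameter sum_val = 65, which shadows the global.
Step 3: result = 65

The answer is 65.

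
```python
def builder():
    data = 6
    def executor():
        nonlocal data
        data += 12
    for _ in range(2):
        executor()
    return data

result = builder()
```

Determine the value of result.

Step 1: data = 6.
Step 2: executor() is called 2 times in a loop, each adding 12 via nonlocal.
Step 3: data = 6 + 12 * 2 = 30

The answer is 30.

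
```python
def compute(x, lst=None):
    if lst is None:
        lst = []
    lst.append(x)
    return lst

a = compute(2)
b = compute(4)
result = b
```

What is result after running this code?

Step 1: None default with guard creates a NEW list each call.
Step 2: a = [2] (fresh list). b = [4] (another fresh list).
Step 3: result = [4] (this is the fix for mutable default)

The answer is [4].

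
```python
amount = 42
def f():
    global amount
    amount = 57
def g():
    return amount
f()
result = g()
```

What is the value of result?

Step 1: amount = 42.
Step 2: f() sets global amount = 57.
Step 3: g() reads global amount = 57. result = 57

The answer is 57.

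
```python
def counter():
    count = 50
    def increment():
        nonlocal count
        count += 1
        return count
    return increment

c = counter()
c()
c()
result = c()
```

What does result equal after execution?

Step 1: counter() creates closure with count = 50.
Step 2: Each c() call increments count via nonlocal. After 3 calls: 50 + 3 = 53.
Step 3: result = 53

The answer is 53.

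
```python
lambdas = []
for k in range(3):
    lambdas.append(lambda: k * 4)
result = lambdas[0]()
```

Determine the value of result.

Step 1: All lambdas reference the same variable k (late binding).
Step 2: After the loop, k = 2. Every lambda returns k * 4.
Step 3: lambdas[0]() = 2 * 4 = 8

The answer is 8.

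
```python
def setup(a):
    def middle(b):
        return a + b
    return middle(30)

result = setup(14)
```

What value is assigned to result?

Step 1: setup(14) passes a = 14.
Step 2: middle(30) has b = 30, reads a = 14 from enclosing.
Step 3: result = 14 + 30 = 44

The answer is 44.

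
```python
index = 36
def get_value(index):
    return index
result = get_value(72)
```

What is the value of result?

Step 1: Global index = 36.
Step 2: get_value(72) takes parameter index = 72, which shadows the global.
Step 3: result = 72

The answer is 72.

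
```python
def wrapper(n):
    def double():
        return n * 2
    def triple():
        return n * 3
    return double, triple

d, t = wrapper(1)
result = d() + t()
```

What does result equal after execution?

Step 1: Both closures capture the same n = 1.
Step 2: d() = 1 * 2 = 2, t() = 1 * 3 = 3.
Step 3: result = 2 + 3 = 5

The answer is 5.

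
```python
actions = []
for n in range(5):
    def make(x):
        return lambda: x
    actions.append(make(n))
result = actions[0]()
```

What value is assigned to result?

Step 1: make(n) creates a new scope capturing x = n at call time.
Step 2: actions[0] = make(0), so its lambda captures x = 0.
Step 3: result = 0 (closure factory fixes late binding)

The answer is 0.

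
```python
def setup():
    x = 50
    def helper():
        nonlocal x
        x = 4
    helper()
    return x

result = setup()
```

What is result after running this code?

Step 1: setup() sets x = 50.
Step 2: helper() uses nonlocal to reassign x = 4.
Step 3: result = 4

The answer is 4.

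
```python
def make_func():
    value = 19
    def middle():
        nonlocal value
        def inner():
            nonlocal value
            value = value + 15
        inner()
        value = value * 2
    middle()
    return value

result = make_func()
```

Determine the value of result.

Step 1: value = 19.
Step 2: inner() adds 15: value = 19 + 15 = 34.
Step 3: middle() doubles: value = 34 * 2 = 68.
Step 4: result = 68

The answer is 68.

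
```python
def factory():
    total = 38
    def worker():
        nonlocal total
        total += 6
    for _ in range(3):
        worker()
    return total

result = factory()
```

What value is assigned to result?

Step 1: total = 38.
Step 2: worker() is called 3 times in a loop, each adding 6 via nonlocal.
Step 3: total = 38 + 6 * 3 = 56

The answer is 56.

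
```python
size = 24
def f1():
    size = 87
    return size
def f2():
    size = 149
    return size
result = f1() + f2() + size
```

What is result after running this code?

Step 1: Each function shadows global size with its own local.
Step 2: f1() returns 87, f2() returns 149.
Step 3: Global size = 24 is unchanged. result = 87 + 149 + 24 = 260

The answer is 260.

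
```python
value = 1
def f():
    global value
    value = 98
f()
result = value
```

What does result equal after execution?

Step 1: value = 1 globally.
Step 2: f() declares global value and sets it to 98.
Step 3: After f(), global value = 98. result = 98

The answer is 98.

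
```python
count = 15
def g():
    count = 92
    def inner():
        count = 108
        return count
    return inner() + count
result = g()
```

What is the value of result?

Step 1: g() has local count = 92. inner() has local count = 108.
Step 2: inner() returns its local count = 108.
Step 3: g() returns 108 + its own count (92) = 200

The answer is 200.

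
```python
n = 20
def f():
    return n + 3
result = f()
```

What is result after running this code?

Step 1: n = 20 is defined globally.
Step 2: f() looks up n from global scope = 20, then computes 20 + 3 = 23.
Step 3: result = 23

The answer is 23.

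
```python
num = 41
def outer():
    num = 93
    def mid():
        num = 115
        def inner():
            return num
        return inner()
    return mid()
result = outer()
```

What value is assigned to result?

Step 1: Three levels of shadowing: global 41, outer 93, mid 115.
Step 2: inner() finds num = 115 in enclosing mid() scope.
Step 3: result = 115

The answer is 115.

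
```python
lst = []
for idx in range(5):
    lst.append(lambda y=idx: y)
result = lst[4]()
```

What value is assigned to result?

Step 1: Default argument y=idx captures idx's value at each iteration.
Step 2: lst[4] captured y = 4 when idx was 4.
Step 3: result = 4

The answer is 4.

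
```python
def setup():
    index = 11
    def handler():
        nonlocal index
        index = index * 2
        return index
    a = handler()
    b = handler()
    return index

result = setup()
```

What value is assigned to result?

Step 1: index starts at 11.
Step 2: First handler(): index = 11 * 2 = 22.
Step 3: Second handler(): index = 22 * 2 = 44.
Step 4: result = 44

The answer is 44.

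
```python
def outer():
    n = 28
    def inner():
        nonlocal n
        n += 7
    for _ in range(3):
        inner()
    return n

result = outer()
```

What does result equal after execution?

Step 1: n = 28.
Step 2: inner() is called 3 times in a loop, each adding 7 via nonlocal.
Step 3: n = 28 + 7 * 3 = 49

The answer is 49.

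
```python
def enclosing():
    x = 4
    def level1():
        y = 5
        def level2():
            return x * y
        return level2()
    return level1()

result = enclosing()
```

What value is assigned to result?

Step 1: x = 4 in enclosing. y = 5 in level1.
Step 2: level2() reads x = 4 and y = 5 from enclosing scopes.
Step 3: result = 4 * 5 = 20

The answer is 20.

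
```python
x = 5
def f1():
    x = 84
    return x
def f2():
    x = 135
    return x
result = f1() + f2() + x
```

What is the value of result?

Step 1: Each function shadows global x with its own local.
Step 2: f1() returns 84, f2() returns 135.
Step 3: Global x = 5 is unchanged. result = 84 + 135 + 5 = 224

The answer is 224.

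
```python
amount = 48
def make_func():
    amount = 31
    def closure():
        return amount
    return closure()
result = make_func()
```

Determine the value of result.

Step 1: amount = 48 globally, but make_func() defines amount = 31 locally.
Step 2: closure() looks up amount. Not in local scope, so checks enclosing scope (make_func) and finds amount = 31.
Step 3: result = 31

The answer is 31.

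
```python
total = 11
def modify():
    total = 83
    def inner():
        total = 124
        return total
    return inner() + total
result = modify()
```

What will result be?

Step 1: modify() has local total = 83. inner() has local total = 124.
Step 2: inner() returns its local total = 124.
Step 3: modify() returns 124 + its own total (83) = 207

The answer is 207.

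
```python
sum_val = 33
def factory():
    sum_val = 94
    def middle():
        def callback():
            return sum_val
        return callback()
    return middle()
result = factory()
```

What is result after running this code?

Step 1: factory() defines sum_val = 94. middle() and callback() have no local sum_val.
Step 2: callback() checks local (none), enclosing middle() (none), enclosing factory() and finds sum_val = 94.
Step 3: result = 94

The answer is 94.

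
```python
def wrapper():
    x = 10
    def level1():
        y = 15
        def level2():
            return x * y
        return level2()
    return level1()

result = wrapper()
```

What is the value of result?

Step 1: x = 10 in wrapper. y = 15 in level1.
Step 2: level2() reads x = 10 and y = 15 from enclosing scopes.
Step 3: result = 10 * 15 = 150

The answer is 150.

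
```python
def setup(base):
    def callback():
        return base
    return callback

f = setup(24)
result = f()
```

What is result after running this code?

Step 1: setup(24) creates closure capturing base = 24.
Step 2: f() returns the captured base = 24.
Step 3: result = 24

The answer is 24.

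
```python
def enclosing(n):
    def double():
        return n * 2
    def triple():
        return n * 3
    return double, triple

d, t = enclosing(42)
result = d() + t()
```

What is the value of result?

Step 1: Both closures capture the same n = 42.
Step 2: d() = 42 * 2 = 84, t() = 42 * 3 = 126.
Step 3: result = 84 + 126 = 210

The answer is 210.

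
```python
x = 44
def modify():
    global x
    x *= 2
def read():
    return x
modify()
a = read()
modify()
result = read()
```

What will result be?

Step 1: x = 44.
Step 2: First modify(): x = 44 * 2 = 88.
Step 3: Second modify(): x = 88 * 2 = 176.
Step 4: read() returns 176

The answer is 176.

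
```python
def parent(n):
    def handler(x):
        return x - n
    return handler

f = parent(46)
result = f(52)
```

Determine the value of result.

Step 1: parent(46) creates a closure capturing n = 46.
Step 2: f(52) computes 52 - 46 = 6.
Step 3: result = 6

The answer is 6.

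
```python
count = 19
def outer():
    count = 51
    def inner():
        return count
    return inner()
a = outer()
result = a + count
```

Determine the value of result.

Step 1: outer() has local count = 51. inner() reads from enclosing.
Step 2: outer() returns 51. Global count = 19 unchanged.
Step 3: result = 51 + 19 = 70

The answer is 70.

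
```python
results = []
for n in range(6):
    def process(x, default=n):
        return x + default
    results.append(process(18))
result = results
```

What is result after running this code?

Step 1: Default argument default=n is evaluated at function definition time.
Step 2: Each iteration creates process with default = current n value.
Step 3: process(18) returns 18 + default. results = [18, 19, 20, 21, 22, 23]

The answer is [18, 19, 20, 21, 22, 23].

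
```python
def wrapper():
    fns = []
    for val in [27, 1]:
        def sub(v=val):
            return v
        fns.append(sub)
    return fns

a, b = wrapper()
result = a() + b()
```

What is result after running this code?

Step 1: Default argument v=val captures val at each iteration.
Step 2: a() returns 27 (captured at first iteration), b() returns 1 (captured at second).
Step 3: result = 27 + 1 = 28

The answer is 28.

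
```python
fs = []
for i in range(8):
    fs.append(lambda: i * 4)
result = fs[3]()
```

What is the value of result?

Step 1: All lambdas reference the same variable i (late binding).
Step 2: After the loop, i = 7. Every lambda returns i * 4.
Step 3: fs[3]() = 7 * 4 = 28

The answer is 28.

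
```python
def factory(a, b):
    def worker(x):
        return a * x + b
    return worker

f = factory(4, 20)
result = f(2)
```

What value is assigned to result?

Step 1: factory(4, 20) captures a = 4, b = 20.
Step 2: f(2) computes 4 * 2 + 20 = 28.
Step 3: result = 28

The answer is 28.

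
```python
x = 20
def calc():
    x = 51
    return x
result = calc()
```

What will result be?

Step 1: Global x = 20.
Step 2: calc() creates local x = 51, shadowing the global.
Step 3: Returns local x = 51. result = 51

The answer is 51.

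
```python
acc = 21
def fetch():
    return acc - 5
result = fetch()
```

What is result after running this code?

Step 1: acc = 21 is defined globally.
Step 2: fetch() looks up acc from global scope = 21, then computes 21 - 5 = 16.
Step 3: result = 16

The answer is 16.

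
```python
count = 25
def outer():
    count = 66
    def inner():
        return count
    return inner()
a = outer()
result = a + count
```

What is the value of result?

Step 1: outer() has local count = 66. inner() reads from enclosing.
Step 2: outer() returns 66. Global count = 25 unchanged.
Step 3: result = 66 + 25 = 91

The answer is 91.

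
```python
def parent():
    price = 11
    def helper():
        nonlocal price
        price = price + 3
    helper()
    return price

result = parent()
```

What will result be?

Step 1: parent() sets price = 11.
Step 2: helper() uses nonlocal to modify price in parent's scope: price = 11 + 3 = 14.
Step 3: parent() returns the modified price = 14

The answer is 14.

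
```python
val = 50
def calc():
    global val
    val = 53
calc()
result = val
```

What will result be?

Step 1: val = 50 globally.
Step 2: calc() declares global val and sets it to 53.
Step 3: After calc(), global val = 53. result = 53

The answer is 53.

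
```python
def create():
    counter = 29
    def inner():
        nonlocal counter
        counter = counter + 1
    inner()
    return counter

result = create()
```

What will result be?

Step 1: create() sets counter = 29.
Step 2: inner() uses nonlocal to modify counter in create's scope: counter = 29 + 1 = 30.
Step 3: create() returns the modified counter = 30

The answer is 30.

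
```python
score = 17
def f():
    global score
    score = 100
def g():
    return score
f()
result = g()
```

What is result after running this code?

Step 1: score = 17.
Step 2: f() sets global score = 100.
Step 3: g() reads global score = 100. result = 100

The answer is 100.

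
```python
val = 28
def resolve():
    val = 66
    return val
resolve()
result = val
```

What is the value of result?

Step 1: Global val = 28.
Step 2: resolve() creates local val = 66 (shadow, not modification).
Step 3: After resolve() returns, global val is unchanged. result = 28

The answer is 28.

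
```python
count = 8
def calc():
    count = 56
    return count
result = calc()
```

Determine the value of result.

Step 1: Global count = 8.
Step 2: calc() creates local count = 56, shadowing the global.
Step 3: Returns local count = 56. result = 56

The answer is 56.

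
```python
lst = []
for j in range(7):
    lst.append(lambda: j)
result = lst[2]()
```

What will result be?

Step 1: The loop creates 7 lambdas, all referencing the same variable j.
Step 2: After the loop, j = 6 (final value).
Step 3: lst[2]() looks up j at call time and finds 6. This is the late binding gotcha. result = 6

The answer is 6.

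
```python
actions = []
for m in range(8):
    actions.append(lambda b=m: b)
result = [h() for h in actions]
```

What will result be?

Step 1: Default arg b=m captures m at each iteration.
Step 2: Each lambda has its own default: 0, 1, ..., 7.
Step 3: result = [0, 1, 2, 3, 4, 5, 6, 7]

The answer is [0, 1, 2, 3, 4, 5, 6, 7].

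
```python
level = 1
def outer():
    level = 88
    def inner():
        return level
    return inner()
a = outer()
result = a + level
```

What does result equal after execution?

Step 1: outer() has local level = 88. inner() reads from enclosing.
Step 2: outer() returns 88. Global level = 1 unchanged.
Step 3: result = 88 + 1 = 89

The answer is 89.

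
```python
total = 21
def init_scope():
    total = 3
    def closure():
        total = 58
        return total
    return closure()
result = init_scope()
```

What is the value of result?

Step 1: Three scopes define total: global (21), init_scope (3), closure (58).
Step 2: closure() has its own local total = 58, which shadows both enclosing and global.
Step 3: result = 58 (local wins in LEGB)

The answer is 58.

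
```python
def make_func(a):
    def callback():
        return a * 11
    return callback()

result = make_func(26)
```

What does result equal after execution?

Step 1: make_func(26) binds parameter a = 26.
Step 2: callback() accesses a = 26 from enclosing scope.
Step 3: result = 26 * 11 = 286

The answer is 286.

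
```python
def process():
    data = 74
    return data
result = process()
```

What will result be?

Step 1: process() defines data = 74 in its local scope.
Step 2: return data finds the local variable data = 74.
Step 3: result = 74

The answer is 74.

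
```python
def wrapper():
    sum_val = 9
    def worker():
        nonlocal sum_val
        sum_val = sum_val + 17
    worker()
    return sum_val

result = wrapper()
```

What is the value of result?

Step 1: wrapper() sets sum_val = 9.
Step 2: worker() uses nonlocal to modify sum_val in wrapper's scope: sum_val = 9 + 17 = 26.
Step 3: wrapper() returns the modified sum_val = 26

The answer is 26.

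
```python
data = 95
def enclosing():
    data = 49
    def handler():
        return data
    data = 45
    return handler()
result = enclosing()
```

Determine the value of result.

Step 1: enclosing() sets data = 49, then later data = 45.
Step 2: handler() is called after data is reassigned to 45. Closures capture variables by reference, not by value.
Step 3: result = 45

The answer is 45.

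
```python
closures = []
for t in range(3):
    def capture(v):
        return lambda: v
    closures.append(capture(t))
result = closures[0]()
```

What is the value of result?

Step 1: capture(t) creates a new scope capturing v = t at call time.
Step 2: closures[0] = capture(0), so its lambda captures v = 0.
Step 3: result = 0 (closure factory fixes late binding)

The answer is 0.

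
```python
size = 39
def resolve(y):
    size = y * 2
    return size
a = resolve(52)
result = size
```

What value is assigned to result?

Step 1: Global size = 39.
Step 2: resolve(52) creates local size = 52 * 2 = 104.
Step 3: Global size unchanged because no global keyword. result = 39

The answer is 39.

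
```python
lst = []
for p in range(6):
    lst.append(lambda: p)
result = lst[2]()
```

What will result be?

Step 1: The loop creates 6 lambdas, all referencing the same variable p.
Step 2: After the loop, p = 5 (final value).
Step 3: lst[2]() looks up p at call time and finds 5. This is the late binding gotcha. result = 5

The answer is 5.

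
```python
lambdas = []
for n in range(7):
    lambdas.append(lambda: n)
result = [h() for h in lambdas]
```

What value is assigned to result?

Step 1: All 7 lambdas share the same variable n.
Step 2: After the loop, n = 6.
Step 3: Each call returns 6. result = [6, 6, 6, 6, 6, 6, 6]

The answer is [6, 6, 6, 6, 6, 6, 6].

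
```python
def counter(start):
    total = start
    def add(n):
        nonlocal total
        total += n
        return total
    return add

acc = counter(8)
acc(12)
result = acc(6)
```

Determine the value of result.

Step 1: counter(8) creates closure with total = 8.
Step 2: First acc(12): total = 8 + 12 = 20.
Step 3: Second acc(6): total = 20 + 6 = 26. result = 26

The answer is 26.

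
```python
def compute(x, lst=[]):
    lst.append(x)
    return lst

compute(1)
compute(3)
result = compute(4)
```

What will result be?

Step 1: Mutable default argument gotcha! The list [] is created once.
Step 2: Each call appends to the SAME list: [1], [1, 3], [1, 3, 4].
Step 3: result = [1, 3, 4]

The answer is [1, 3, 4].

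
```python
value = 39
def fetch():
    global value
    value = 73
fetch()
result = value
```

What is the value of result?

Step 1: value = 39 globally.
Step 2: fetch() declares global value and sets it to 73.
Step 3: After fetch(), global value = 73. result = 73

The answer is 73.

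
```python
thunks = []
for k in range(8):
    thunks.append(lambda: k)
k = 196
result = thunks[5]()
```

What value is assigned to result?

Step 1: Lambdas capture the variable k by reference, not by value.
Step 2: After the loop, k is reassigned to 196.
Step 3: thunks[5]() looks up the current k = 196. result = 196

The answer is 196.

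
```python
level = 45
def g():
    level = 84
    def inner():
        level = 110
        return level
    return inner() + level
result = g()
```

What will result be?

Step 1: g() has local level = 84. inner() has local level = 110.
Step 2: inner() returns its local level = 110.
Step 3: g() returns 110 + its own level (84) = 194

The answer is 194.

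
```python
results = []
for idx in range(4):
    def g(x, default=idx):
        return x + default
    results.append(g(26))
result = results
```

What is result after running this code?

Step 1: Default argument default=idx is evaluated at function definition time.
Step 2: Each iteration creates g with default = current idx value.
Step 3: g(26) returns 26 + default. results = [26, 27, 28, 29]

The answer is [26, 27, 28, 29].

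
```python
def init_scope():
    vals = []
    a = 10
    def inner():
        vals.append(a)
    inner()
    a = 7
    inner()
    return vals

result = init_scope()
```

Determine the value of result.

Step 1: a = 10. inner() appends current a to vals.
Step 2: First inner(): appends 10. Then a = 7.
Step 3: Second inner(): appends 7 (closure sees updated a). result = [10, 7]

The answer is [10, 7].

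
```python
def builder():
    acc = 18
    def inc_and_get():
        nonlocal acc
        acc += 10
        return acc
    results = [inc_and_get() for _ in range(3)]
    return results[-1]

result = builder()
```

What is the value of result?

Step 1: acc = 18.
Step 2: Three calls to inc_and_get(), each adding 10.
Step 3: Last value = 18 + 10 * 3 = 48

The answer is 48.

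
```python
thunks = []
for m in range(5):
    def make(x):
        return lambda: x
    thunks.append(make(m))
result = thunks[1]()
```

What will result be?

Step 1: make(m) creates a new scope capturing x = m at call time.
Step 2: thunks[1] = make(1), so its lambda captures x = 1.
Step 3: result = 1 (closure factory fixes late binding)

The answer is 1.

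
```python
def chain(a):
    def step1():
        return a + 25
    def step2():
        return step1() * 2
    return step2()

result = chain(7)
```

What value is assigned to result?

Step 1: chain(7) captures a = 7.
Step 2: step2() calls step1() which returns 7 + 25 = 32.
Step 3: step2() returns 32 * 2 = 64

The answer is 64.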